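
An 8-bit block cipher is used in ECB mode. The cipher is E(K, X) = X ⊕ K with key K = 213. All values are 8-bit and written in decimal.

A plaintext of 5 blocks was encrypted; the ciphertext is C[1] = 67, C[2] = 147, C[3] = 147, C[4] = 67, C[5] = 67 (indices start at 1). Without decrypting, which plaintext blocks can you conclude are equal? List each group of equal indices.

P[1] = P[4] = P[5]; P[2] = P[3]

ECB encrypts each block independently with the same key, so equal ciphertext blocks imply equal plaintext blocks.
C[1] = C[4] = C[5] = 67, so P[1] = P[4] = P[5].
C[2] = C[3] = 147, so P[2] = P[3].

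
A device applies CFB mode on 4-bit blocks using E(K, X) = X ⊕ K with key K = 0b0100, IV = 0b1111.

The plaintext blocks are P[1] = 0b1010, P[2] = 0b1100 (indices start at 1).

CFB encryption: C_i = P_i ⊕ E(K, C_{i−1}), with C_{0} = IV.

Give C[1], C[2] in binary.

C[1] = 0b0001, C[2] = 0b1001

C[1]: E(K, 0b1111) = 0b1011; 0b1010 ⊕ 0b1011 = 0b0001.
C[2]: E(K, 0b0001) = 0b0101; 0b1100 ⊕ 0b0101 = 0b1001.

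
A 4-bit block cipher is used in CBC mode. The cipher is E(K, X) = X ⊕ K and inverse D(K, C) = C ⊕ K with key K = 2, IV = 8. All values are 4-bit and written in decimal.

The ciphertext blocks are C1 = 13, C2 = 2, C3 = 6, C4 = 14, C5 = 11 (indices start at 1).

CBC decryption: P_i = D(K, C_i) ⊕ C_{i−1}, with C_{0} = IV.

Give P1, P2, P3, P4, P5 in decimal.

P1 = 7, P2 = 13, P3 = 6, P4 = 10, P5 = 7

P1: D(K, 13) = 15; 15 ⊕ 8 = 7.
P2: D(K, 2) = 0; 0 ⊕ 13 = 13.
P3: D(K, 6) = 4; 4 ⊕ 2 = 6.
P4: D(K, 14) = 12; 12 ⊕ 6 = 10.
P5: D(K, 11) = 9; 9 ⊕ 14 = 7.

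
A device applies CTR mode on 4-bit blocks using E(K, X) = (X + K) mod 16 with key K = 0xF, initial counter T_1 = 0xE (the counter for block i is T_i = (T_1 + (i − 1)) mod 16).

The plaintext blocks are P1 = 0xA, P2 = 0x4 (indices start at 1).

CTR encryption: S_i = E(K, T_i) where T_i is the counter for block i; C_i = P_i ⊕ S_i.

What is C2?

C1: T = 0xE, S = E(K, T) = 0xD; 0xA ⊕ 0xD = 0x7.
C2: T = 0xF, S = E(K, T) = 0xE; 0x4 ⊕ 0xE = 0xA.

C2 = 0xA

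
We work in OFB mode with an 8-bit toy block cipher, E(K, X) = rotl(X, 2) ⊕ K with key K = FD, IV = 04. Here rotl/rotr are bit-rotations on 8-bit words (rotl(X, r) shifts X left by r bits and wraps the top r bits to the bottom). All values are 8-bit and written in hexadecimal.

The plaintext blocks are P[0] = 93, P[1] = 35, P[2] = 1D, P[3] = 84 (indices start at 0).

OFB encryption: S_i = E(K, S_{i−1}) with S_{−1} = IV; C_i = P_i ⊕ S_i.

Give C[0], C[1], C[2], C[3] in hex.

C[0]: S = E(K, 04) = ED; 93 ⊕ ED = 7E.
C[1]: S = E(K, ED) = 4A; 35 ⊕ 4A = 7F.
C[2]: S = E(K, 4A) = D4; 1D ⊕ D4 = C9.
C[3]: S = E(K, D4) = AE; 84 ⊕ AE = 2A.

C[0] = 7E, C[1] = 7F, C[2] = C9, C[3] = 2A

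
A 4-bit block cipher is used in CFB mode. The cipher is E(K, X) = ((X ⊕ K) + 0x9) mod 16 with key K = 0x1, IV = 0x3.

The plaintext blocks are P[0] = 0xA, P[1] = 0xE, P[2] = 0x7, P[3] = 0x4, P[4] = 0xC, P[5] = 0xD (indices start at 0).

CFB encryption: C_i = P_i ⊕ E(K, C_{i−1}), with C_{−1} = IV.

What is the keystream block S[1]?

C[0]: E(K, 0x3) = 0xB; 0xA ⊕ 0xB = 0x1.
C[1]: E(K, 0x1) = 0x9; 0xE ⊕ 0x9 = 0x7.
So S[1] = 0x9.

0x9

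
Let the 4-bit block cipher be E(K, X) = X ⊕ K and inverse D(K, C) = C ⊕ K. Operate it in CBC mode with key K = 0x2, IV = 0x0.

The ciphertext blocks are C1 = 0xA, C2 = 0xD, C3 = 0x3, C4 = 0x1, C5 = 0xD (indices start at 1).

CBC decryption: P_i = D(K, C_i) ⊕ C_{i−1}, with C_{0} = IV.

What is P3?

P3 = 0xC

P3: D(K, 0x3) = 0x1; 0x1 ⊕ 0xD = 0xC.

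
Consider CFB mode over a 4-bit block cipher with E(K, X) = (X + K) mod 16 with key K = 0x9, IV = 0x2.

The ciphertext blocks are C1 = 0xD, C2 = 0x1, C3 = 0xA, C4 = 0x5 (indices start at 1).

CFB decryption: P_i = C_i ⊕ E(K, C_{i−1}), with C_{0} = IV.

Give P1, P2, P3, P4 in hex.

P1: E(K, 0x2) = 0xB; 0xD ⊕ 0xB = 0x6.
P2: E(K, 0xD) = 0x6; 0x1 ⊕ 0x6 = 0x7.
P3: E(K, 0x1) = 0xA; 0xA ⊕ 0xA = 0x0.
P4: E(K, 0xA) = 0x3; 0x5 ⊕ 0x3 = 0x6.

P1 = 0x6, P2 = 0x7, P3 = 0x0, P4 = 0x6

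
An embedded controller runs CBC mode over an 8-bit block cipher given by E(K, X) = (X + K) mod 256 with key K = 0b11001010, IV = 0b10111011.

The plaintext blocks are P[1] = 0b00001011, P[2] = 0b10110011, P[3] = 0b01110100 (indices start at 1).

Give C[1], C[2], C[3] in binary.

CBC encryption: C_i = E(K, P_i ⊕ C_{i−1}), with C_{0} = IV.
C[1]: P[1] ⊕ 0b10111011 = 0b10110000; E(K, 0b10110000) = 0b01111010.
C[2]: P[2] ⊕ 0b01111010 = 0b11001001; E(K, 0b11001001) = 0b10010011.
C[3]: P[3] ⊕ 0b10010011 = 0b11100111; E(K, 0b11100111) = 0b10110001.

C[1] = 0b01111010, C[2] = 0b10010011, C[3] = 0b10110001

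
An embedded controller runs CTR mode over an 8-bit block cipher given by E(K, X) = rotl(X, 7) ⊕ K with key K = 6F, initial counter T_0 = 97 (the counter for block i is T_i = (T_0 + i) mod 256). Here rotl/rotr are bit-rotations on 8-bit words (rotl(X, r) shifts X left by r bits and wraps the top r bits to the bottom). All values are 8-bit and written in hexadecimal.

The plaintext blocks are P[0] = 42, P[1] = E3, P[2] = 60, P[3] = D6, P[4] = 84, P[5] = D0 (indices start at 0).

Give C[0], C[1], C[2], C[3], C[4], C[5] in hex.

CTR encryption: S_i = E(K, T_i) where T_i is the counter for block i; C_i = P_i ⊕ S_i.
C[0]: T = 97, S = E(K, T) = A4; 42 ⊕ A4 = E6.
C[1]: T = 98, S = E(K, T) = 23; E3 ⊕ 23 = C0.
C[2]: T = 99, S = E(K, T) = A3; 60 ⊕ A3 = C3.
C[3]: T = 9A, S = E(K, T) = 22; D6 ⊕ 22 = F4.
C[4]: T = 9B, S = E(K, T) = A2; 84 ⊕ A2 = 26.
C[5]: T = 9C, S = E(K, T) = 21; D0 ⊕ 21 = F1.

C[0] = E6, C[1] = C0, C[2] = C3, C[3] = F4, C[4] = 26, C[5] = F1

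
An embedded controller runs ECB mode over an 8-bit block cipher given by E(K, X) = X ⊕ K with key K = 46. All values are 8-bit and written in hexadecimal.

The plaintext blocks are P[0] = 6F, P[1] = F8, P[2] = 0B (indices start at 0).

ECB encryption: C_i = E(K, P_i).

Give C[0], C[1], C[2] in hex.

C[0] = 29, C[1] = BE, C[2] = 4D

C[0]: E(K, 6F) = 29.
C[1]: E(K, F8) = BE.
C[2]: E(K, 0B) = 4D.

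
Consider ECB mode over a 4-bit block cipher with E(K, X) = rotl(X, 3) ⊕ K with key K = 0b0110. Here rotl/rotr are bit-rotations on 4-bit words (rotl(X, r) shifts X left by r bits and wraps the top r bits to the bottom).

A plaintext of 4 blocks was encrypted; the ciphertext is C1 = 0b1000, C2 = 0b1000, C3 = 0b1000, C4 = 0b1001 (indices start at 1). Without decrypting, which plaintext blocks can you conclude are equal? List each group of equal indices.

ECB encrypts each block independently with the same key, so equal ciphertext blocks imply equal plaintext blocks.
C1 = C2 = C3 = 0b1000, so P1 = P2 = P3.

P1 = P2 = P3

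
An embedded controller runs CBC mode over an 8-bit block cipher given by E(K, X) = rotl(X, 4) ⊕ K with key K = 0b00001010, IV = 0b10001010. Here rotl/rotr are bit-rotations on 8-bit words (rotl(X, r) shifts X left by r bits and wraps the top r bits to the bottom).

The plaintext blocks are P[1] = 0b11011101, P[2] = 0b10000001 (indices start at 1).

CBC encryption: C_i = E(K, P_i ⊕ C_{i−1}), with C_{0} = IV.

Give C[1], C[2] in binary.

C[1]: P[1] ⊕ 0b10001010 = 0b01010111; E(K, 0b01010111) = 0b01111111.
C[2]: P[2] ⊕ 0b01111111 = 0b11111110; E(K, 0b11111110) = 0b11100101.

C[1] = 0b01111111, C[2] = 0b11100101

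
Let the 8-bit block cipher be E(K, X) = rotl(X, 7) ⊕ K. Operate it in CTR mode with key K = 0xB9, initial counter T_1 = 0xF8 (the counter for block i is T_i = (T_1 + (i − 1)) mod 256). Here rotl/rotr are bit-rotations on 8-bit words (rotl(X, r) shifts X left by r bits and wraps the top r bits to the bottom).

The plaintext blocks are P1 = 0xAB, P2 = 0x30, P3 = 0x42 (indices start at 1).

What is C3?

C3 = 0x86

CTR encryption: S_i = E(K, T_i) where T_i is the counter for block i; C_i = P_i ⊕ S_i.
C1: T = 0xF8, S = E(K, T) = 0xC5; 0xAB ⊕ 0xC5 = 0x6E.
C2: T = 0xF9, S = E(K, T) = 0x45; 0x30 ⊕ 0x45 = 0x75.
C3: T = 0xFA, S = E(K, T) = 0xC4; 0x42 ⊕ 0xC4 = 0x86.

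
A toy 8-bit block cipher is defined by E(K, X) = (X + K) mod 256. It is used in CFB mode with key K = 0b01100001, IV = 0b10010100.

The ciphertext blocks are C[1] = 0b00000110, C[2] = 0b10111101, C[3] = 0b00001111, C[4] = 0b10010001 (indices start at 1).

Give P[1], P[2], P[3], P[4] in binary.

P[1] = 0b11110011, P[2] = 0b11011010, P[3] = 0b00010001, P[4] = 0b11100001

CFB decryption: P_i = C_i ⊕ E(K, C_{i−1}), with C_{0} = IV.
P[1]: E(K, 0b10010100) = 0b11110101; 0b00000110 ⊕ 0b11110101 = 0b11110011.
P[2]: E(K, 0b00000110) = 0b01100111; 0b10111101 ⊕ 0b01100111 = 0b11011010.
P[3]: E(K, 0b10111101) = 0b00011110; 0b00001111 ⊕ 0b00011110 = 0b00010001.
P[4]: E(K, 0b00001111) = 0b01110000; 0b10010001 ⊕ 0b01110000 = 0b11100001.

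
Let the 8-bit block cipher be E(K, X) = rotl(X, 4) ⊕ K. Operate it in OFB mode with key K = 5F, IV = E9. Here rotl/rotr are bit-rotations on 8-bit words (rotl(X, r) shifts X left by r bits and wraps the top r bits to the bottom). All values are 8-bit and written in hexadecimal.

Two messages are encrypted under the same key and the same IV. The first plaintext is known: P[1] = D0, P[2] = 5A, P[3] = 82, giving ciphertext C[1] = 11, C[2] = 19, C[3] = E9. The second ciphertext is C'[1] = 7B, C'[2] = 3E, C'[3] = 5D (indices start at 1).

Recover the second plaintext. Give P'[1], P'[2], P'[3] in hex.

P'[1] = BA, P'[2] = 7D, P'[3] = 36

In OFB with a reused IV, both messages share the same keystream S_i, so C_i ⊕ C'_i = P_i ⊕ P'_i and thus P'_i = P_i ⊕ C_i ⊕ C'_i.
P'[1]: D0 ⊕ 11 ⊕ 7B = BA.
P'[2]: 5A ⊕ 19 ⊕ 3E = 7D.
P'[3]: 82 ⊕ E9 ⊕ 5D = 36.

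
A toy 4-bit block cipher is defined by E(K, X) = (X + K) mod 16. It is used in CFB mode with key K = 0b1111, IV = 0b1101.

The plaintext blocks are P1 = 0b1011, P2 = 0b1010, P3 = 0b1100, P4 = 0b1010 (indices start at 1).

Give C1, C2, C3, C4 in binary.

CFB encryption: C_i = P_i ⊕ E(K, C_{i−1}), with C_{0} = IV.
C1: E(K, 0b1101) = 0b1100; 0b1011 ⊕ 0b1100 = 0b0111.
C2: E(K, 0b0111) = 0b0110; 0b1010 ⊕ 0b0110 = 0b1100.
C3: E(K, 0b1100) = 0b1011; 0b1100 ⊕ 0b1011 = 0b0111.
C4: E(K, 0b0111) = 0b0110; 0b1010 ⊕ 0b0110 = 0b1100.

C1 = 0b0111, C2 = 0b1100, C3 = 0b0111, C4 = 0b1100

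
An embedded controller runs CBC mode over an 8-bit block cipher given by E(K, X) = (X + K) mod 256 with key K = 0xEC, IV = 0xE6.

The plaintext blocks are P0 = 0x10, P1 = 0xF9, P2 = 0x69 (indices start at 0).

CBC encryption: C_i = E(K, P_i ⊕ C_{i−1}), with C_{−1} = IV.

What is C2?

C0: P0 ⊕ 0xE6 = 0xF6; E(K, 0xF6) = 0xE2.
C1: P1 ⊕ 0xE2 = 0x1B; E(K, 0x1B) = 0x07.
C2: P2 ⊕ 0x07 = 0x6E; E(K, 0x6E) = 0x5A.

C2 = 0x5A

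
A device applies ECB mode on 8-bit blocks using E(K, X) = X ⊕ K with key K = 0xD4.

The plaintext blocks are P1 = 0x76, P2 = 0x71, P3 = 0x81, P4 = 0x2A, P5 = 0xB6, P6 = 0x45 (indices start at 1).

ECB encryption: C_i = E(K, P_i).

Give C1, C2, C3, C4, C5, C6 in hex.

C1 = 0xA2, C2 = 0xA5, C3 = 0x55, C4 = 0xFE, C5 = 0x62, C6 = 0x91

C1: E(K, 0x76) = 0xA2.
C2: E(K, 0x71) = 0xA5.
C3: E(K, 0x81) = 0x55.
C4: E(K, 0x2A) = 0xFE.
C5: E(K, 0xB6) = 0x62.
C6: E(K, 0x45) = 0x91.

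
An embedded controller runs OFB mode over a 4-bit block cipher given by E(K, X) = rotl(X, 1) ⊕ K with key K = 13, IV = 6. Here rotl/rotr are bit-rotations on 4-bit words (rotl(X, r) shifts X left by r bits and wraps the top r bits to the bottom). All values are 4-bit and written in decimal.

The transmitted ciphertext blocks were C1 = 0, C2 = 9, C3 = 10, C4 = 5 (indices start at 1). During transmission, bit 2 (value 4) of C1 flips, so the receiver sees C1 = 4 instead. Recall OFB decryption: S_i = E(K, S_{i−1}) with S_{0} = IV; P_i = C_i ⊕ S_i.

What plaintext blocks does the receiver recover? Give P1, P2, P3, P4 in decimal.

Only C1 changed, to 4. In OFB, a change in C_i flips the same bit in P_i only; the keystream is unaffected. Decrypting the received ciphertext:
P1: S = E(K, 6) = 1; 4 ⊕ 1 = 5.
P2: S = E(K, 1) = 15; 9 ⊕ 15 = 6.
P3: S = E(K, 15) = 2; 10 ⊕ 2 = 8.
P4: S = E(K, 2) = 9; 5 ⊕ 9 = 12.
Blocks that differ from the original plaintext: P1.

P1 = 5, P2 = 6, P3 = 8, P4 = 12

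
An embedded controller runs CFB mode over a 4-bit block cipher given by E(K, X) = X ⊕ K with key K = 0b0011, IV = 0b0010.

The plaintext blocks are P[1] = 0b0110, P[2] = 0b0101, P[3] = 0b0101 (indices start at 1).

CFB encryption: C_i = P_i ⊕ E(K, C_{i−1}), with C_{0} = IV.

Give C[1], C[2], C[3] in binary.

C[1] = 0b0111, C[2] = 0b0001, C[3] = 0b0111

C[1]: E(K, 0b0010) = 0b0001; 0b0110 ⊕ 0b0001 = 0b0111.
C[2]: E(K, 0b0111) = 0b0100; 0b0101 ⊕ 0b0100 = 0b0001.
C[3]: E(K, 0b0001) = 0b0010; 0b0101 ⊕ 0b0010 = 0b0111.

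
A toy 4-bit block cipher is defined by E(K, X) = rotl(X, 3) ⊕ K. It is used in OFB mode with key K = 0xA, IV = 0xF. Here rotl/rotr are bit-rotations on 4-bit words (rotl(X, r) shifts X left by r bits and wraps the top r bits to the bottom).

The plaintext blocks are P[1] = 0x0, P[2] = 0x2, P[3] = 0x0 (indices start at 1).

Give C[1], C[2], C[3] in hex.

C[1] = 0x5, C[2] = 0x2, C[3] = 0xA

OFB encryption: S_i = E(K, S_{i−1}) with S_{0} = IV; C_i = P_i ⊕ S_i.
C[1]: S = E(K, 0xF) = 0x5; 0x0 ⊕ 0x5 = 0x5.
C[2]: S = E(K, 0x5) = 0x0; 0x2 ⊕ 0x0 = 0x2.
C[3]: S = E(K, 0x0) = 0xA; 0x0 ⊕ 0xA = 0xA.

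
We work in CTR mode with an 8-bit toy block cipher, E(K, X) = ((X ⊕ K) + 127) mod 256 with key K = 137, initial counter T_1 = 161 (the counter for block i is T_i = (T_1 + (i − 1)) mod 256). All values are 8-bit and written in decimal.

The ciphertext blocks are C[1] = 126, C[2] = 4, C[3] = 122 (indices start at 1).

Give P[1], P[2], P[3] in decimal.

P[1] = 217, P[2] = 174, P[3] = 211

CTR decryption: S_i = E(K, T_i) where T_i is the counter for block i; P_i = C_i ⊕ S_i.
P[1]: T = 161, S = E(K, T) = 167; 126 ⊕ 167 = 217.
P[2]: T = 162, S = E(K, T) = 170; 4 ⊕ 170 = 174.
P[3]: T = 163, S = E(K, T) = 169; 122 ⊕ 169 = 211.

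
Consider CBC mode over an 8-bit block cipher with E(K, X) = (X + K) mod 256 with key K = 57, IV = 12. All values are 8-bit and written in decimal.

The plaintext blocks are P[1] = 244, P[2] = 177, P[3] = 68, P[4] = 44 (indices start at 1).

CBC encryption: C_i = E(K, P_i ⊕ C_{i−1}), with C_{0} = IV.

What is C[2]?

C[1]: P[1] ⊕ 12 = 248; E(K, 248) = 49.
C[2]: P[2] ⊕ 49 = 128; E(K, 128) = 185.

C[2] = 185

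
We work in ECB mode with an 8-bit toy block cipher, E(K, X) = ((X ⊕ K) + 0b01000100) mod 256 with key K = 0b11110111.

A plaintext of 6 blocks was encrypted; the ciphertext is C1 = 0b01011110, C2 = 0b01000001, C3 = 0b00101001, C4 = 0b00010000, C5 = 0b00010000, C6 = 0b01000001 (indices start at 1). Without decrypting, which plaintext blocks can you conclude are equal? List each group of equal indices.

ECB encrypts each block independently with the same key, so equal ciphertext blocks imply equal plaintext blocks.
C2 = C6 = 0b01000001, so P2 = P6.
C4 = C5 = 0b00010000, so P4 = P5.

P2 = P6; P4 = P5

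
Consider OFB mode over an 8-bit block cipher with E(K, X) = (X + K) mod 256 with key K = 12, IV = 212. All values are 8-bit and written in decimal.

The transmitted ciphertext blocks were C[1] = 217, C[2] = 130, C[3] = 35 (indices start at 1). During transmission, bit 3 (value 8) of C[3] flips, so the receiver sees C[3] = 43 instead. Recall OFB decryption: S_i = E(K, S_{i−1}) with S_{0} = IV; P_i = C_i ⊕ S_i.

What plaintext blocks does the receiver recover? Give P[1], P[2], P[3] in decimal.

P[1] = 57, P[2] = 110, P[3] = 211

Only C[3] changed, to 43. In OFB, a change in C_i flips the same bit in P_i only; the keystream is unaffected. Decrypting the received ciphertext:
P[1]: S = E(K, 212) = 224; 217 ⊕ 224 = 57.
P[2]: S = E(K, 224) = 236; 130 ⊕ 236 = 110.
P[3]: S = E(K, 236) = 248; 43 ⊕ 248 = 211.
Blocks that differ from the original plaintext: P[3].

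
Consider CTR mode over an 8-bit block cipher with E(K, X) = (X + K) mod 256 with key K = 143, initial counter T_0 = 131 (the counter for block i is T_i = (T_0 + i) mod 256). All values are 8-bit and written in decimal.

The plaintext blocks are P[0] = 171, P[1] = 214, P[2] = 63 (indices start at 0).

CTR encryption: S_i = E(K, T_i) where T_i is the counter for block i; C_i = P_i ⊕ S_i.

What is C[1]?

C[0]: T = 131, S = E(K, T) = 18; 171 ⊕ 18 = 185.
C[1]: T = 132, S = E(K, T) = 19; 214 ⊕ 19 = 197.

C[1] = 197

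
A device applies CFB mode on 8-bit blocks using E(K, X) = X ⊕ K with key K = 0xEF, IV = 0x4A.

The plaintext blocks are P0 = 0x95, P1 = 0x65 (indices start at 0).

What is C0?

C0 = 0x30

CFB encryption: C_i = P_i ⊕ E(K, C_{i−1}), with C_{−1} = IV.
C0: E(K, 0x4A) = 0xA5; 0x95 ⊕ 0xA5 = 0x30.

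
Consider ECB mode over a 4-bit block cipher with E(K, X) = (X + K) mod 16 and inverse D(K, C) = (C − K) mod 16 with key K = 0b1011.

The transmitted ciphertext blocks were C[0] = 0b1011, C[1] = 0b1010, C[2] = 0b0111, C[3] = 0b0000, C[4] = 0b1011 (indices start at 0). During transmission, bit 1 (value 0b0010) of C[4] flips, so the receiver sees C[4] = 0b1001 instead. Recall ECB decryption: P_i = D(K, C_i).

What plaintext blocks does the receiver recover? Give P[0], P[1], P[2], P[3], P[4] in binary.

P[0] = 0b0000, P[1] = 0b1111, P[2] = 0b1100, P[3] = 0b0101, P[4] = 0b1110

Only C[4] changed, to 0b1001. In ECB, a change in C_i affects only P_i. Decrypting the received ciphertext:
P[0]: D(K, 0b1011) = 0b0000.
P[1]: D(K, 0b1010) = 0b1111.
P[2]: D(K, 0b0111) = 0b1100.
P[3]: D(K, 0b0000) = 0b0101.
P[4]: D(K, 0b1001) = 0b1110.
Blocks that differ from the original plaintext: P[4].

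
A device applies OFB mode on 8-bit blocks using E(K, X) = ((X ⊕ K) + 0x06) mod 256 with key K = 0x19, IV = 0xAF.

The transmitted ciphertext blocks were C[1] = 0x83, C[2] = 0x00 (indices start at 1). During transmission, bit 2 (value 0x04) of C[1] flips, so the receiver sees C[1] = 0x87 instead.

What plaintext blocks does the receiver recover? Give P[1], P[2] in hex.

P[1] = 0x3B, P[2] = 0xAB

OFB decryption: S_i = E(K, S_{i−1}) with S_{0} = IV; P_i = C_i ⊕ S_i.
Only C[1] changed, to 0x87. In OFB, a change in C_i flips the same bit in P_i only; the keystream is unaffected. Decrypting the received ciphertext:
P[1]: S = E(K, 0xAF) = 0xBC; 0x87 ⊕ 0xBC = 0x3B.
P[2]: S = E(K, 0xBC) = 0xAB; 0x00 ⊕ 0xAB = 0xAB.
Blocks that differ from the original plaintext: P[1].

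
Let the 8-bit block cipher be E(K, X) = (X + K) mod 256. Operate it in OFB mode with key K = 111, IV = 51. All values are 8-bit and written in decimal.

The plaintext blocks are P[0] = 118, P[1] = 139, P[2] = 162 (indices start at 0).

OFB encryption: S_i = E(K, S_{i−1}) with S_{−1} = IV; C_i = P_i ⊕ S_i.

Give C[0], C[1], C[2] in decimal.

C[0] = 212, C[1] = 154, C[2] = 34

C[0]: S = E(K, 51) = 162; 118 ⊕ 162 = 212.
C[1]: S = E(K, 162) = 17; 139 ⊕ 17 = 154.
C[2]: S = E(K, 17) = 128; 162 ⊕ 128 = 34.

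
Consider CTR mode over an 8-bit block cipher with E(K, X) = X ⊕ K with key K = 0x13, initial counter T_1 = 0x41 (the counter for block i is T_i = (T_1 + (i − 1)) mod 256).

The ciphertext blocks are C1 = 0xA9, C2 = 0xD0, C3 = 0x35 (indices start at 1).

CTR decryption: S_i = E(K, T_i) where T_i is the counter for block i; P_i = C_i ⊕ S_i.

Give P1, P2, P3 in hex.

P1 = 0xFB, P2 = 0x81, P3 = 0x65

P1: T = 0x41, S = E(K, T) = 0x52; 0xA9 ⊕ 0x52 = 0xFB.
P2: T = 0x42, S = E(K, T) = 0x51; 0xD0 ⊕ 0x51 = 0x81.
P3: T = 0x43, S = E(K, T) = 0x50; 0x35 ⊕ 0x50 = 0x65.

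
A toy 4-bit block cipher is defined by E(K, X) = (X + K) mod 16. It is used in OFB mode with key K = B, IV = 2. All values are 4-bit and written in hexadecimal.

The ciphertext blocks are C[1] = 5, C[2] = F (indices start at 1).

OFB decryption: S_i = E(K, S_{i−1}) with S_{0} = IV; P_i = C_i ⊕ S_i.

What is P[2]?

P[2] = 7

P[1]: S = E(K, 2) = D; 5 ⊕ D = 8.
P[2]: S = E(K, D) = 8; F ⊕ 8 = 7.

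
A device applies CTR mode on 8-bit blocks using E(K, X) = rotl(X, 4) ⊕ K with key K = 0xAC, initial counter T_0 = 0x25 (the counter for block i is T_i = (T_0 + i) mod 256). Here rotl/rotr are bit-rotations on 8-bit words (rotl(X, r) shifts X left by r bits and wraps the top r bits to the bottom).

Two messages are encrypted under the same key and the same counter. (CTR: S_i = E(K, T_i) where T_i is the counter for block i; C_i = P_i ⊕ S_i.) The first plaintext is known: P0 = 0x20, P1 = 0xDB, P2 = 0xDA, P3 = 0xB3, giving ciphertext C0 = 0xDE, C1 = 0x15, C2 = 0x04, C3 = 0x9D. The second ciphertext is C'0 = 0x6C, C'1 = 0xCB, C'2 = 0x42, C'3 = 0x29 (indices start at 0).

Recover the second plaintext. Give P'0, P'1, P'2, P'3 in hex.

P'0 = 0x92, P'1 = 0x05, P'2 = 0x9C, P'3 = 0x07

In CTR with a reused counter, both messages share the same keystream S_i, so C_i ⊕ C'_i = P_i ⊕ P'_i and thus P'_i = P_i ⊕ C_i ⊕ C'_i.
P'0: 0x20 ⊕ 0xDE ⊕ 0x6C = 0x92.
P'1: 0xDB ⊕ 0x15 ⊕ 0xCB = 0x05.
P'2: 0xDA ⊕ 0x04 ⊕ 0x42 = 0x9C.
P'3: 0xB3 ⊕ 0x9D ⊕ 0x29 = 0x07.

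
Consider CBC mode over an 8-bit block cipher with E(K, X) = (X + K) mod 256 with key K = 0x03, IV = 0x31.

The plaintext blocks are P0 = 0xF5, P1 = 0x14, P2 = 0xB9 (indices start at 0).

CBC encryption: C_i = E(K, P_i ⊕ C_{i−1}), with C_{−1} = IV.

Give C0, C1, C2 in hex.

C0 = 0xC7, C1 = 0xD6, C2 = 0x72

C0: P0 ⊕ 0x31 = 0xC4; E(K, 0xC4) = 0xC7.
C1: P1 ⊕ 0xC7 = 0xD3; E(K, 0xD3) = 0xD6.
C2: P2 ⊕ 0xD6 = 0x6F; E(K, 0x6F) = 0x72.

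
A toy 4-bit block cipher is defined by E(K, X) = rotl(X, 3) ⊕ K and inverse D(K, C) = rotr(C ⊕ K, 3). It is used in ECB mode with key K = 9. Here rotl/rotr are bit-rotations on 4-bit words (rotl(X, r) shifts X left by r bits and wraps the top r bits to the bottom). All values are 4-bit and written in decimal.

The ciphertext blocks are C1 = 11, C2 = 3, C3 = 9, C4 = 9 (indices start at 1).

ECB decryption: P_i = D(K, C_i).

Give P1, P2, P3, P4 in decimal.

P1 = 4, P2 = 5, P3 = 0, P4 = 0

P1: D(K, 11) = 4.
P2: D(K, 3) = 5.
P3: D(K, 9) = 0.
P4: D(K, 9) = 0.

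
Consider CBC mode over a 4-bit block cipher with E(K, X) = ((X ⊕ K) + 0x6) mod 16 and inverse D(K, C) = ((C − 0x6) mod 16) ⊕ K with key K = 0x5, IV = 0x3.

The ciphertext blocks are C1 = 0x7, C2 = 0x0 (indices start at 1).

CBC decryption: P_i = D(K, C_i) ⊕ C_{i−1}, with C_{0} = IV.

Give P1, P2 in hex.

P1 = 0x7, P2 = 0x8

P1: D(K, 0x7) = 0x4; 0x4 ⊕ 0x3 = 0x7.
P2: D(K, 0x0) = 0xF; 0xF ⊕ 0x7 = 0x8.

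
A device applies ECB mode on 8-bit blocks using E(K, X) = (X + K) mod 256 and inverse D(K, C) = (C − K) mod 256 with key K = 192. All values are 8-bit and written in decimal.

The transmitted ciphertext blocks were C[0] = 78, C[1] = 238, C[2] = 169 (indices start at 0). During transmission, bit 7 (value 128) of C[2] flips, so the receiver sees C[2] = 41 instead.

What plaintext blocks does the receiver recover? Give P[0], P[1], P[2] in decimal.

P[0] = 142, P[1] = 46, P[2] = 105

ECB decryption: P_i = D(K, C_i).
Only C[2] changed, to 41. In ECB, a change in C_i affects only P_i. Decrypting the received ciphertext:
P[0]: D(K, 78) = 142.
P[1]: D(K, 238) = 46.
P[2]: D(K, 41) = 105.
Blocks that differ from the original plaintext: P[2].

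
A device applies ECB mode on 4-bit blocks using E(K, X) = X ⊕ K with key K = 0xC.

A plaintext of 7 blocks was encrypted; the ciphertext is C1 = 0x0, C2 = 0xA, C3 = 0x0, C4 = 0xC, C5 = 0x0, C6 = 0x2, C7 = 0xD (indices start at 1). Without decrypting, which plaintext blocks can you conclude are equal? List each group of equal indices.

ECB encrypts each block independently with the same key, so equal ciphertext blocks imply equal plaintext blocks.
C1 = C3 = C5 = 0x0, so P1 = P3 = P5.

P1 = P3 = P5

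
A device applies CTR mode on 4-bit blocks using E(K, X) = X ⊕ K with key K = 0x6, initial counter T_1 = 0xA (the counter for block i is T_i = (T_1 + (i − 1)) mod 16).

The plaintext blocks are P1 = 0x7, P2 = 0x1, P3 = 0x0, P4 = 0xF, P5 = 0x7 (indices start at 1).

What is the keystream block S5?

CTR encryption: S_i = E(K, T_i) where T_i is the counter for block i; C_i = P_i ⊕ S_i.
C1: T = 0xA, S = E(K, T) = 0xC; 0x7 ⊕ 0xC = 0xB.
C2: T = 0xB, S = E(K, T) = 0xD; 0x1 ⊕ 0xD = 0xC.
C3: T = 0xC, S = E(K, T) = 0xA; 0x0 ⊕ 0xA = 0xA.
C4: T = 0xD, S = E(K, T) = 0xB; 0xF ⊕ 0xB = 0x4.
C5: T = 0xE, S = E(K, T) = 0x8; 0x7 ⊕ 0x8 = 0xF.
So S5 = 0x8.

0x8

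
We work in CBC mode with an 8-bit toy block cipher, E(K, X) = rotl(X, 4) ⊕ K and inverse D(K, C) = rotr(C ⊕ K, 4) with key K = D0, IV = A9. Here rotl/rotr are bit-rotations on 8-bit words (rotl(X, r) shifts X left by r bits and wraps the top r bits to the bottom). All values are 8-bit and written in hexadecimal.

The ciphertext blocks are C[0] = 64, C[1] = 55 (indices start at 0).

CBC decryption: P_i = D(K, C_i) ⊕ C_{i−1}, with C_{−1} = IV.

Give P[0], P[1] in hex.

P[0] = E2, P[1] = 3C

P[0]: D(K, 64) = 4B; 4B ⊕ A9 = E2.
P[1]: D(K, 55) = 58; 58 ⊕ 64 = 3C.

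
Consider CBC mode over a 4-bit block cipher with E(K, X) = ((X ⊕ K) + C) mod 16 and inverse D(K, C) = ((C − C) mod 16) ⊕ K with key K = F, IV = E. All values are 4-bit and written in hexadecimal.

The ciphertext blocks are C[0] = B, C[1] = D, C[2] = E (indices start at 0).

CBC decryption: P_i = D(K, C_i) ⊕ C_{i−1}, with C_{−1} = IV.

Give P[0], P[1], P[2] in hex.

P[0]: D(K, B) = 0; 0 ⊕ E = E.
P[1]: D(K, D) = E; E ⊕ B = 5.
P[2]: D(K, E) = D; D ⊕ D = 0.

P[0] = E, P[1] = 5, P[2] = 0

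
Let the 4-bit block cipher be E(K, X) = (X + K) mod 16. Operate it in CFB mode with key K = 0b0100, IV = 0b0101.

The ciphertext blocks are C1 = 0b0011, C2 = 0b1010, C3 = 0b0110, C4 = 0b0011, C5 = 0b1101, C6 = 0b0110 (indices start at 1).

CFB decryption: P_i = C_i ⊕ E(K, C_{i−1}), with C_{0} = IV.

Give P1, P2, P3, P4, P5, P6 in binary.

P1: E(K, 0b0101) = 0b1001; 0b0011 ⊕ 0b1001 = 0b1010.
P2: E(K, 0b0011) = 0b0111; 0b1010 ⊕ 0b0111 = 0b1101.
P3: E(K, 0b1010) = 0b1110; 0b0110 ⊕ 0b1110 = 0b1000.
P4: E(K, 0b0110) = 0b1010; 0b0011 ⊕ 0b1010 = 0b1001.
P5: E(K, 0b0011) = 0b0111; 0b1101 ⊕ 0b0111 = 0b1010.
P6: E(K, 0b1101) = 0b0001; 0b0110 ⊕ 0b0001 = 0b0111.

P1 = 0b1010, P2 = 0b1101, P3 = 0b1000, P4 = 0b1001, P5 = 0b1010, P6 = 0b0111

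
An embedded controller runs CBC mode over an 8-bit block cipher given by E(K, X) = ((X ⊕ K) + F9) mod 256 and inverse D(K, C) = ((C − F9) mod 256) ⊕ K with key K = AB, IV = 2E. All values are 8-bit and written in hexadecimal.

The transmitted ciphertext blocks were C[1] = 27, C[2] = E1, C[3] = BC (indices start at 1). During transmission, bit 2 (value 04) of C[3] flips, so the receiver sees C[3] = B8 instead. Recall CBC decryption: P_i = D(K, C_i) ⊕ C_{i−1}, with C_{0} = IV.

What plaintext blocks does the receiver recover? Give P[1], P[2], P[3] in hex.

Only C[3] changed, to B8. In CBC, a change in C_i garbles P_i and flips the same bit in P_{i+1}. Decrypting the received ciphertext:
P[1]: D(K, 27) = 85; 85 ⊕ 2E = AB.
P[2]: D(K, E1) = 43; 43 ⊕ 27 = 64.
P[3]: D(K, B8) = 14; 14 ⊕ E1 = F5.
Blocks that differ from the original plaintext: P[3].

P[1] = AB, P[2] = 64, P[3] = F5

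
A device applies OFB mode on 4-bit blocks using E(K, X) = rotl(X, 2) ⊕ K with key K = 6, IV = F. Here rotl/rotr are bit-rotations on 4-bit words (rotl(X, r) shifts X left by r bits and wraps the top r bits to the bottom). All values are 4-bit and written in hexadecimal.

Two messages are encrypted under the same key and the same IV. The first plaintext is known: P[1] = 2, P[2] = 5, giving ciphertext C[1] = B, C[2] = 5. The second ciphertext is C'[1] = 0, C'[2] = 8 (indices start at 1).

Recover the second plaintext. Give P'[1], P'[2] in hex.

In OFB with a reused IV, both messages share the same keystream S_i, so C_i ⊕ C'_i = P_i ⊕ P'_i and thus P'_i = P_i ⊕ C_i ⊕ C'_i.
P'[1]: 2 ⊕ B ⊕ 0 = 9.
P'[2]: 5 ⊕ 5 ⊕ 8 = 8.

P'[1] = 9, P'[2] = 8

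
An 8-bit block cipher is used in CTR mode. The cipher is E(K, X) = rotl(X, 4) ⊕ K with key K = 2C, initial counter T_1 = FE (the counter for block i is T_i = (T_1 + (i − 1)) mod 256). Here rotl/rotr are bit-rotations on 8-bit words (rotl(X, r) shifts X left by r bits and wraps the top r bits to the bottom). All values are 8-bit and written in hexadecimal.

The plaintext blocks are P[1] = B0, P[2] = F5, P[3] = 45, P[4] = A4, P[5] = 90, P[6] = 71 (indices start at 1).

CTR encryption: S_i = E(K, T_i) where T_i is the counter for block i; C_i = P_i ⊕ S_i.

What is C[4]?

C[1]: T = FE, S = E(K, T) = C3; B0 ⊕ C3 = 73.
C[2]: T = FF, S = E(K, T) = D3; F5 ⊕ D3 = 26.
C[3]: T = 00, S = E(K, T) = 2C; 45 ⊕ 2C = 69.
C[4]: T = 01, S = E(K, T) = 3C; A4 ⊕ 3C = 98.

C[4] = 98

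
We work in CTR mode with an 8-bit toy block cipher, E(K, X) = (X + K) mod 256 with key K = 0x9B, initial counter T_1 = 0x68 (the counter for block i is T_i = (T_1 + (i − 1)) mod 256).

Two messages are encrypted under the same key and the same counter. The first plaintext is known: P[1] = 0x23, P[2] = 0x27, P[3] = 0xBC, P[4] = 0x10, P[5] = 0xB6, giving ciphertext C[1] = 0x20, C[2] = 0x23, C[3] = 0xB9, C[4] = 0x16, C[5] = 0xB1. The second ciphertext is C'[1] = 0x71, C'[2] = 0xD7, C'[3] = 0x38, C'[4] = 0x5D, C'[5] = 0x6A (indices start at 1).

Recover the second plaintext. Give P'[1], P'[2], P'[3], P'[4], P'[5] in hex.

P'[1] = 0x72, P'[2] = 0xD3, P'[3] = 0x3D, P'[4] = 0x5B, P'[5] = 0x6D

In CTR with a reused counter, both messages share the same keystream S_i, so C_i ⊕ C'_i = P_i ⊕ P'_i and thus P'_i = P_i ⊕ C_i ⊕ C'_i.
P'[1]: 0x23 ⊕ 0x20 ⊕ 0x71 = 0x72.
P'[2]: 0x27 ⊕ 0x23 ⊕ 0xD7 = 0xD3.
P'[3]: 0xBC ⊕ 0xB9 ⊕ 0x38 = 0x3D.
P'[4]: 0x10 ⊕ 0x16 ⊕ 0x5D = 0x5B.
P'[5]: 0xB6 ⊕ 0xB1 ⊕ 0x6A = 0x6D.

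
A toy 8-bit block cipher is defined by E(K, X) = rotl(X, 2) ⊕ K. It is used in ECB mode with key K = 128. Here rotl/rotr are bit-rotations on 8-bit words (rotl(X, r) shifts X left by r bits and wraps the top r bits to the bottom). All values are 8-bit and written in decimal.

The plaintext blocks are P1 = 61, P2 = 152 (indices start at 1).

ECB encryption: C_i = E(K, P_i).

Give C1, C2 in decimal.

C1: E(K, 61) = 116.
C2: E(K, 152) = 226.

C1 = 116, C2 = 226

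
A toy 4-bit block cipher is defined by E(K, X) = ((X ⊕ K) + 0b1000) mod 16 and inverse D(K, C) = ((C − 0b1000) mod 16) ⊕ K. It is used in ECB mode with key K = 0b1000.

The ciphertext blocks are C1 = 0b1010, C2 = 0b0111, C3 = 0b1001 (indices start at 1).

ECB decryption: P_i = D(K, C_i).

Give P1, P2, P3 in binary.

P1 = 0b1010, P2 = 0b0111, P3 = 0b1001

P1: D(K, 0b1010) = 0b1010.
P2: D(K, 0b0111) = 0b0111.
P3: D(K, 0b1001) = 0b1001.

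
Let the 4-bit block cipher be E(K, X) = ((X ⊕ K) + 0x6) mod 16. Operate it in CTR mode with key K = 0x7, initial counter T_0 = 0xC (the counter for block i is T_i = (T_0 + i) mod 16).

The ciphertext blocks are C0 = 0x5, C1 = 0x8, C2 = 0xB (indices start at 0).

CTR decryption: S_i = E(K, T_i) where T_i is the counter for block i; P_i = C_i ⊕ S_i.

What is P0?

P0 = 0x4

P0: T = 0xC, S = E(K, T) = 0x1; 0x5 ⊕ 0x1 = 0x4.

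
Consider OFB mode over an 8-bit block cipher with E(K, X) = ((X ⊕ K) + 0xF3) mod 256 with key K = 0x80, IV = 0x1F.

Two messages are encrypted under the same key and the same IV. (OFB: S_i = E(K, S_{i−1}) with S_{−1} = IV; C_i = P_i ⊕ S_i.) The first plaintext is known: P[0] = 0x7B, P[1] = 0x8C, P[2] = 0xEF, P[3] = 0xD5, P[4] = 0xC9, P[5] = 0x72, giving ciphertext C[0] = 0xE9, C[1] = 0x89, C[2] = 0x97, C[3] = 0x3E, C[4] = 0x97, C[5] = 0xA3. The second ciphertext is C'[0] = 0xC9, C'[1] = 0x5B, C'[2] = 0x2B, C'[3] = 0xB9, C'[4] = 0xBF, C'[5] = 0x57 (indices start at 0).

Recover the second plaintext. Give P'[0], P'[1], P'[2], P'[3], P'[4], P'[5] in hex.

In OFB with a reused IV, both messages share the same keystream S_i, so C_i ⊕ C'_i = P_i ⊕ P'_i and thus P'_i = P_i ⊕ C_i ⊕ C'_i.
P'[0]: 0x7B ⊕ 0xE9 ⊕ 0xC9 = 0x5B.
P'[1]: 0x8C ⊕ 0x89 ⊕ 0x5B = 0x5E.
P'[2]: 0xEF ⊕ 0x97 ⊕ 0x2B = 0x53.
P'[3]: 0xD5 ⊕ 0x3E ⊕ 0xB9 = 0x52.
P'[4]: 0xC9 ⊕ 0x97 ⊕ 0xBF = 0xE1.
P'[5]: 0x72 ⊕ 0xA3 ⊕ 0x57 = 0x86.

P'[0] = 0x5B, P'[1] = 0x5E, P'[2] = 0x53, P'[3] = 0x52, P'[4] = 0xE1, P'[5] = 0x86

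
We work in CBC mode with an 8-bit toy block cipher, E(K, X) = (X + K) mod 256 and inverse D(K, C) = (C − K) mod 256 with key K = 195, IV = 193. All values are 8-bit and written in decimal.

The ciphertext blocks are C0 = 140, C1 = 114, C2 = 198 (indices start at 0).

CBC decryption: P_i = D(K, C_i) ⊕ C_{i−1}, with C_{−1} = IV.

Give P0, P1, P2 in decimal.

P0 = 8, P1 = 35, P2 = 113

P0: D(K, 140) = 201; 201 ⊕ 193 = 8.
P1: D(K, 114) = 175; 175 ⊕ 140 = 35.
P2: D(K, 198) = 3; 3 ⊕ 114 = 113.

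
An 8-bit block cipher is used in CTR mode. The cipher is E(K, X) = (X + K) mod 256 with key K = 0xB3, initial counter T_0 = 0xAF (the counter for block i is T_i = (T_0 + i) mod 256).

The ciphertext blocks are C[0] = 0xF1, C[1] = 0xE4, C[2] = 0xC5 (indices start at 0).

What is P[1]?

CTR decryption: S_i = E(K, T_i) where T_i is the counter for block i; P_i = C_i ⊕ S_i.
P[1]: T = 0xB0, S = E(K, T) = 0x63; 0xE4 ⊕ 0x63 = 0x87.

P[1] = 0x87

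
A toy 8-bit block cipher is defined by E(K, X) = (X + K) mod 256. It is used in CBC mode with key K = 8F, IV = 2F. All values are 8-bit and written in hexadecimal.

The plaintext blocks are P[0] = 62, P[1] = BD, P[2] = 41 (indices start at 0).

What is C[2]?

CBC encryption: C_i = E(K, P_i ⊕ C_{i−1}), with C_{−1} = IV.
C[0]: P[0] ⊕ 2F = 4D; E(K, 4D) = DC.
C[1]: P[1] ⊕ DC = 61; E(K, 61) = F0.
C[2]: P[2] ⊕ F0 = B1; E(K, B1) = 40.

C[2] = 40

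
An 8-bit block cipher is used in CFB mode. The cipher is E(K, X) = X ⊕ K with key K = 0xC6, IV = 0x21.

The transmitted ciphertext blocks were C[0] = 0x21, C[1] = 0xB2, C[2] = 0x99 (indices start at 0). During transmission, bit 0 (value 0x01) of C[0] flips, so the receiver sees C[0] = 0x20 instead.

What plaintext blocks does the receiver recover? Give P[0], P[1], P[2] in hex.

P[0] = 0xC7, P[1] = 0x54, P[2] = 0xED

CFB decryption: P_i = C_i ⊕ E(K, C_{i−1}), with C_{−1} = IV.
Only C[0] changed, to 0x20. In CFB, a change in C_i flips the same bit in P_i and garbles P_{i+1}. Decrypting the received ciphertext:
P[0]: E(K, 0x21) = 0xE7; 0x20 ⊕ 0xE7 = 0xC7.
P[1]: E(K, 0x20) = 0xE6; 0xB2 ⊕ 0xE6 = 0x54.
P[2]: E(K, 0xB2) = 0x74; 0x99 ⊕ 0x74 = 0xED.
Blocks that differ from the original plaintext: P[0], P[1].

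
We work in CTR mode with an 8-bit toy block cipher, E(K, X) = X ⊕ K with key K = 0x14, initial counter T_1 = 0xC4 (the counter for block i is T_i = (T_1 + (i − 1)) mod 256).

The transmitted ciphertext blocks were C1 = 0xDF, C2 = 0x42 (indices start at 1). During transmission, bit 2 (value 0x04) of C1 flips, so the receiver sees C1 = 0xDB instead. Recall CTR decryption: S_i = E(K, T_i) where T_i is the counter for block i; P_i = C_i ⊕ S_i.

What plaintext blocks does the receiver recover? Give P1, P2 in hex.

P1 = 0x0B, P2 = 0x93

Only C1 changed, to 0xDB. In CTR, a change in C_i flips the same bit in P_i only; the keystream is unaffected. Decrypting the received ciphertext:
P1: T = 0xC4, S = E(K, T) = 0xD0; 0xDB ⊕ 0xD0 = 0x0B.
P2: T = 0xC5, S = E(K, T) = 0xD1; 0x42 ⊕ 0xD1 = 0x93.
Blocks that differ from the original plaintext: P1.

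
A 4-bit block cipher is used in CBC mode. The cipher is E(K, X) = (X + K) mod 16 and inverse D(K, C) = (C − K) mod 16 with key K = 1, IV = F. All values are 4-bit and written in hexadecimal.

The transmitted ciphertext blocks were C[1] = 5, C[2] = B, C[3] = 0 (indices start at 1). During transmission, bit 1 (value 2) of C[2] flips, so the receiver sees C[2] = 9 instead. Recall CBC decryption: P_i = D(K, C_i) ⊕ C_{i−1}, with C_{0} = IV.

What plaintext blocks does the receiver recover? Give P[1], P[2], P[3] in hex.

Only C[2] changed, to 9. In CBC, a change in C_i garbles P_i and flips the same bit in P_{i+1}. Decrypting the received ciphertext:
P[1]: D(K, 5) = 4; 4 ⊕ F = B.
P[2]: D(K, 9) = 8; 8 ⊕ 5 = D.
P[3]: D(K, 0) = F; F ⊕ 9 = 6.
Blocks that differ from the original plaintext: P[2], P[3].

P[1] = B, P[2] = D, P[3] = 6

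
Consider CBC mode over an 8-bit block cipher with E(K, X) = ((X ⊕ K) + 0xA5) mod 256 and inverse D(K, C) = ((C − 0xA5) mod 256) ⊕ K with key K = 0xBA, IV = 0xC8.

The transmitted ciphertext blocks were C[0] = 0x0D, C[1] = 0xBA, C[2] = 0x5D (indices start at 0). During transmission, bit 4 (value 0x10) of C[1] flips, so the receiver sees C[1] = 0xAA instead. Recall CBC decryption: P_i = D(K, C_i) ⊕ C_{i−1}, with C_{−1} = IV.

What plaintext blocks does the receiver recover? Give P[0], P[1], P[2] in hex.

Only C[1] changed, to 0xAA. In CBC, a change in C_i garbles P_i and flips the same bit in P_{i+1}. Decrypting the received ciphertext:
P[0]: D(K, 0x0D) = 0xD2; 0xD2 ⊕ 0xC8 = 0x1A.
P[1]: D(K, 0xAA) = 0xBF; 0xBF ⊕ 0x0D = 0xB2.
P[2]: D(K, 0x5D) = 0x02; 0x02 ⊕ 0xAA = 0xA8.
Blocks that differ from the original plaintext: P[1], P[2].

P[0] = 0x1A, P[1] = 0xB2, P[2] = 0xA8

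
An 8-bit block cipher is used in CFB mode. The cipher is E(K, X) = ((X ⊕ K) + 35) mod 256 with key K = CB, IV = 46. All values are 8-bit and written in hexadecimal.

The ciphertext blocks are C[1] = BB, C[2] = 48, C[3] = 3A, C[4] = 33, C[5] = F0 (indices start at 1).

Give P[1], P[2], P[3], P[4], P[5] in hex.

P[1] = 79, P[2] = ED, P[3] = 82, P[4] = 15, P[5] = DD

CFB decryption: P_i = C_i ⊕ E(K, C_{i−1}), with C_{0} = IV.
P[1]: E(K, 46) = C2; BB ⊕ C2 = 79.
P[2]: E(K, BB) = A5; 48 ⊕ A5 = ED.
P[3]: E(K, 48) = B8; 3A ⊕ B8 = 82.
P[4]: E(K, 3A) = 26; 33 ⊕ 26 = 15.
P[5]: E(K, 33) = 2D; F0 ⊕ 2D = DD.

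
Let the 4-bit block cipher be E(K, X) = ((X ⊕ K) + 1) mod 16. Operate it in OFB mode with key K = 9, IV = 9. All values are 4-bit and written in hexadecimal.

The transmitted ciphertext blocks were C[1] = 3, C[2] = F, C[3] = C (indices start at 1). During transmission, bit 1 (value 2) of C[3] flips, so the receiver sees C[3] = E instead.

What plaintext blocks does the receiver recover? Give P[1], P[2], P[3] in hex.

OFB decryption: S_i = E(K, S_{i−1}) with S_{0} = IV; P_i = C_i ⊕ S_i.
Only C[3] changed, to E. In OFB, a change in C_i flips the same bit in P_i only; the keystream is unaffected. Decrypting the received ciphertext:
P[1]: S = E(K, 9) = 1; 3 ⊕ 1 = 2.
P[2]: S = E(K, 1) = 9; F ⊕ 9 = 6.
P[3]: S = E(K, 9) = 1; E ⊕ 1 = F.
Blocks that differ from the original plaintext: P[3].

P[1] = 2, P[2] = 6, P[3] = F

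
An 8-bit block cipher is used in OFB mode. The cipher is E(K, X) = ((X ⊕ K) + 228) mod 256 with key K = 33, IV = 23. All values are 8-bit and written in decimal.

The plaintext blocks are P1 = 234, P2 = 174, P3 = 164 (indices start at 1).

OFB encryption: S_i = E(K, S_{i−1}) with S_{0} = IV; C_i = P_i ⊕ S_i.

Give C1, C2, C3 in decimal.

C1 = 240, C2 = 177, C3 = 134

C1: S = E(K, 23) = 26; 234 ⊕ 26 = 240.
C2: S = E(K, 26) = 31; 174 ⊕ 31 = 177.
C3: S = E(K, 31) = 34; 164 ⊕ 34 = 134.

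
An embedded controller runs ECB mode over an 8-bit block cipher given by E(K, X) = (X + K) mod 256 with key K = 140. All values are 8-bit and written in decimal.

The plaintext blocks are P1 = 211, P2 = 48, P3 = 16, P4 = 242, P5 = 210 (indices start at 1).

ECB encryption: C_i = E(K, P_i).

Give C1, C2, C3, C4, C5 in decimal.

C1 = 95, C2 = 188, C3 = 156, C4 = 126, C5 = 94

C1: E(K, 211) = 95.
C2: E(K, 48) = 188.
C3: E(K, 16) = 156.
C4: E(K, 242) = 126.
C5: E(K, 210) = 94.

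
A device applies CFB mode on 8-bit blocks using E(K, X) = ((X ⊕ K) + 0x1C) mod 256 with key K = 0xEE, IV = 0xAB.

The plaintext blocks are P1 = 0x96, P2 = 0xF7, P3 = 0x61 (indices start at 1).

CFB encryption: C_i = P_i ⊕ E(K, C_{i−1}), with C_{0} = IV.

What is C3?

C3 = 0x29

C1: E(K, 0xAB) = 0x61; 0x96 ⊕ 0x61 = 0xF7.
C2: E(K, 0xF7) = 0x35; 0xF7 ⊕ 0x35 = 0xC2.
C3: E(K, 0xC2) = 0x48; 0x61 ⊕ 0x48 = 0x29.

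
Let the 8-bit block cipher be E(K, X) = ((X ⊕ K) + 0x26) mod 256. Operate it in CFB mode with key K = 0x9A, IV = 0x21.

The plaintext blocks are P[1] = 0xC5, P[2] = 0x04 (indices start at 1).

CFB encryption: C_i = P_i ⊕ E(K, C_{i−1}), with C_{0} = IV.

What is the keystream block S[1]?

C[1]: E(K, 0x21) = 0xE1; 0xC5 ⊕ 0xE1 = 0x24.
So S[1] = 0xE1.

0xE1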